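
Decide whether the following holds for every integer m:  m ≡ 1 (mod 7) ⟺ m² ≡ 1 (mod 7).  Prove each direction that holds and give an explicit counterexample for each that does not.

The forward direction holds; the converse fails.

Forward direction. Suppose m ≡ 1 (mod 7). Write m = 7j + 1. Then (7j + 1)² = 49j² + 14j + 1 = 7(7j² + 2j) + 1, so m² ≡ 1 (mod 7).

Converse. This fails: take m = 6. Then 6² = 36 ≡ 1 (mod 7), yet 6 ≡ 6 (mod 7), not 1.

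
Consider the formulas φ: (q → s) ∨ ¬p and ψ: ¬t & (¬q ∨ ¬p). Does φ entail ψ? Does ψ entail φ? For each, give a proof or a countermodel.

(⇒) fails; (⇐) holds.

(→) This fails. Under q = F, s = F, t = T, p = F, the left side is true but the right side is false.

(←) Assume the antecedent. If q is true, the antecedent forces (q = T, s = F, t = F, p = F) or (q = T, s = T, t = F, p = F), and (q → s) ∨ ¬p holds there. If q is false, (q → s) ∨ ¬p reduces to true regardless of the other variables. Either way (q → s) ∨ ¬p holds.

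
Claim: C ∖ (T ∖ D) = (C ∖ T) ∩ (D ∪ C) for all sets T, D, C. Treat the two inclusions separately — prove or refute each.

Only the reverse inclusion holds.

(⟸) Let x ∈ (C ∖ T) ∩ (D ∪ C). Then either x ∈ C and x ∉ T, D; or x ∈ D ∩ C and x ∉ T. In each case x ∈ C ∖ (T ∖ D), so (C ∖ T) ∩ (D ∪ C) ⊆ C ∖ (T ∖ D).

(⟹) This inclusion fails. Take T = {1}, D = {1}, C = {1}; then 1 ∈ C ∖ (T ∖ D) but 1 ∉ (C ∖ T) ∩ (D ∪ C).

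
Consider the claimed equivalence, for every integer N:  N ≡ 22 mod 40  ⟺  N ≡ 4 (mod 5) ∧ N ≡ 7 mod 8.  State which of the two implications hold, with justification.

(⟹) This fails: N = 22 gives 22 ≡ 22 (mod 40) but 22 ≡ 2 (mod 5), so the conjunction on the right does not hold.

(⟸) This fails: N = 39 satisfies both congruences on the right (39 ≡ 4 mod 5 and 39 ≡ 7 mod 8) yet 39 ≡ 39 (mod 40), not 22.

Neither direction holds.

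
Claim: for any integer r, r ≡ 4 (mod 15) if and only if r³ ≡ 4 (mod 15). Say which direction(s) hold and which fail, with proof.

Forward direction. Suppose r ≡ 4 (mod 15). Write r = 15j + 4. Then (15j + 4)³ = 3375j³ + 2700j² + 720j + 64 = 15(225j³ + 180j² + 48j + 4) + 4, so r³ ≡ 4 (mod 15).

Converse. Suppose r³ ≡ 4 (mod 15). The only residue r in {0, …, 14} with r³ ≡ 4 (mod 15) is r = 4, so r ≡ 4 (mod 15).

Equivalent; both directions hold.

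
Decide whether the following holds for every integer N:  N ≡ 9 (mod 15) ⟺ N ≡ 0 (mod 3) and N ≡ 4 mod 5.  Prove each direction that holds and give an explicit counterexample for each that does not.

[⇒] Suppose N ≡ 9 (mod 15); write N = 15j + 9. Since 3 ∣ 15, reducing mod 3 gives N ≡ 9 ≡ 0 (mod 3); since 5 ∣ 15, reducing mod 5 gives N ≡ 9 ≡ 4 (mod 5).

[⇐] Conversely, if N ≡ 0 (mod 3) and N ≡ 4 (mod 5), then by the Chinese remainder theorem N ≡ 9 (mod 15). This is exactly N ≡ 9 (mod 15).

Equivalent; both directions hold.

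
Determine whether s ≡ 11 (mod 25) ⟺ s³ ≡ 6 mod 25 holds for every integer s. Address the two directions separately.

(⟹) Suppose s ≡ 11 (mod 25). Write s = 25j + 11. Then (25j + 11)³ = 15625j³ + 20625j² + 9075j + 1331 = 25(625j³ + 825j² + 363j + 53) + 6, so s³ ≡ 6 (mod 25).

(⟸) Conversely, suppose s³ ≡ 6 (mod 25). The only residue r in {0, …, 24} with r³ ≡ 6 (mod 25) is r = 11, so s ≡ 11 (mod 25).

Both directions hold.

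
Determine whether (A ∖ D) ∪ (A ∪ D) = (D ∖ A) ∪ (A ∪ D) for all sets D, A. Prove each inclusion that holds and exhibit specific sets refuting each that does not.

Forward inclusion. Let x ∈ (A ∖ D) ∪ (A ∪ D). Then either x ∈ D and x ∉ A; or x ∈ A and x ∉ D; or x ∈ D ∩ A. In each case x ∈ (D ∖ A) ∪ (A ∪ D), so (A ∖ D) ∪ (A ∪ D) ⊆ (D ∖ A) ∪ (A ∪ D).

Reverse inclusion. Let x ∈ (D ∖ A) ∪ (A ∪ D). Then either x ∈ D and x ∉ A; or x ∈ A and x ∉ D; or x ∈ D ∩ A. In each case x ∈ (A ∖ D) ∪ (A ∪ D), so (D ∖ A) ∪ (A ∪ D) ⊆ (A ∖ D) ∪ (A ∪ D).

Both inclusions hold.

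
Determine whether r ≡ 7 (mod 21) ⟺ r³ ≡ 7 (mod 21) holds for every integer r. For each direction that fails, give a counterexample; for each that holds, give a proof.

(⟸) Suppose r³ ≡ 7 (mod 21). The only residue r in {0, …, 20} with r³ ≡ 7 (mod 21) is r = 7, so r ≡ 7 (mod 21).

(⟹) Suppose r ≡ 7 (mod 21). Write r = 21j + 7. Then (21j + 7)³ = 9261j³ + 9261j² + 3087j + 343 = 21(441j³ + 441j² + 147j + 16) + 7, so r³ ≡ 7 (mod 21).

Both directions hold; the statement is true.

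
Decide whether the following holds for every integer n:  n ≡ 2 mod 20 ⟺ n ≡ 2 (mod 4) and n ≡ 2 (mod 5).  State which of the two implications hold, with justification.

Both directions hold.

(⟹) Suppose n ≡ 2 (mod 20); write n = 20j + 2. Since 4 ∣ 20, reducing mod 4 gives n ≡ 2 (mod 4); since 5 ∣ 20, reducing mod 5 gives n ≡ 2 (mod 5).

(⟸) Conversely, if n ≡ 2 (mod 4) and n ≡ 2 (mod 5), then by the Chinese remainder theorem n ≡ 2 (mod 20). This is exactly n ≡ 2 (mod 20).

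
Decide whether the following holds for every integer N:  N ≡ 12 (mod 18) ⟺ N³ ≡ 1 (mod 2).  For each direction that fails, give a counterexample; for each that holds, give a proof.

Neither implication holds.

(→) This fails: take N = 12. Then 12 ≡ 12 (mod 18), but 12³ = 1728 ≡ 0 (mod 2), not 1.

(←) This fails: take N = 1. Then 1³ = 1 ≡ 1 (mod 2), yet 1 ≡ 1 (mod 18), not 12.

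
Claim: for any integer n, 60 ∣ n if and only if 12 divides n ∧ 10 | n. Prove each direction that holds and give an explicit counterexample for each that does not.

(⇒) If 60 ∣ n, write n = 60q. Since 60 = 5·12, n = 12·(5q), so 12 ∣ n; and since 60 = 6·10, n = 10·(6q), so 10 ∣ n.

(⇐) Suppose 12 ∣ n and 10 ∣ n. Any common multiple of 12 and 10 is a multiple of their lcm; here lcm(12, 10) = 12·10/gcd(12, 10) = 120/2 = 60, so 60 ∣ n.

Both directions hold.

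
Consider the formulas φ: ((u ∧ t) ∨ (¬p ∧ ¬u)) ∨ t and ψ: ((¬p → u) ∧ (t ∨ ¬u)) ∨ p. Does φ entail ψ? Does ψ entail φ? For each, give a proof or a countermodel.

Neither direction holds.

(⟹) This fails. Under u = F, p = F, t = F, the left side is true but the right side is false.

(⟸) This fails. Under u = F, p = T, t = F, the left side is false but the right side is true.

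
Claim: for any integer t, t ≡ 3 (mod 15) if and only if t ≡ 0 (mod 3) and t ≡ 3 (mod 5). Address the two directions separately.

Forward direction. Suppose t ≡ 3 (mod 15); write t = 15j + 3. Since 3 ∣ 15, reducing mod 3 gives t ≡ 3 ≡ 0 (mod 3); since 5 ∣ 15, reducing mod 5 gives t ≡ 3 (mod 5).

Converse. If t ≡ 0 (mod 3) and t ≡ 3 (mod 5), then by the Chinese remainder theorem t ≡ 3 (mod 15). This is exactly t ≡ 3 (mod 15).

Both directions hold; the statement is true.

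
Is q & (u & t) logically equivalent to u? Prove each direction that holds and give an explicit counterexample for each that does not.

[⇐] This fails. Under u = T, q = F, t = F, the left side is false but the right side is true.

[⇒] Assume the antecedent. If u is true, u reduces to true regardless of the other variables. If u is false, the antecedent cannot hold. Either way u holds.

Not equivalent: only (⇒) holds.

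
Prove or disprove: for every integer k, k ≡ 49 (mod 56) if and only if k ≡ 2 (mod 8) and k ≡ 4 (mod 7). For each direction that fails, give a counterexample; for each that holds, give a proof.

(⇒) fails and (⇐) fails.

(→) This fails: k = 49 gives 49 ≡ 49 (mod 56) but 49 ≡ 1 (mod 8), so the conjunction on the right does not hold.

(←) This fails: k = 18 satisfies both congruences on the right (18 ≡ 2 mod 8 and 18 ≡ 4 mod 7) yet 18 ≡ 18 (mod 56), not 49.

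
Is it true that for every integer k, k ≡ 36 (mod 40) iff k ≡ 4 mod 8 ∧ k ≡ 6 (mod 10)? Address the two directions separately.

Both implications hold.

Forward direction. Suppose k ≡ 36 (mod 40); write k = 40j + 36. Since 8 ∣ 40, reducing mod 8 gives k ≡ 36 ≡ 4 (mod 8); since 10 ∣ 40, reducing mod 10 gives k ≡ 36 ≡ 6 (mod 10).

Converse. If k ≡ 4 (mod 8) and k ≡ 6 (mod 10), then by the Chinese remainder theorem k ≡ 36 (mod 40). This is exactly k ≡ 36 (mod 40).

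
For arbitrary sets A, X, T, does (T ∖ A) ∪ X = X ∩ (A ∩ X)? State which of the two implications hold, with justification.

The sets are not equal: only the reverse inclusion holds.

Forward inclusion. This inclusion fails. Take A = ∅, X = {1}, T = ∅; then 1 ∈ (T ∖ A) ∪ X but 1 ∉ X ∩ (A ∩ X).

Reverse inclusion. Let x ∈ X ∩ (A ∩ X). Then either x ∈ A ∩ X and x ∉ T; or x ∈ A ∩ X ∩ T. In each case x ∈ (T ∖ A) ∪ X, so X ∩ (A ∩ X) ⊆ (T ∖ A) ∪ X.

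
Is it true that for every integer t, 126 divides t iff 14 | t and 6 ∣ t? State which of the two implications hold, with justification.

[⇒] If 126 ∣ t, write t = 126q. Since 126 = 9·14, t = 14·(9q), so 14 ∣ t; and since 126 = 21·6, t = 6·(21q), so 6 ∣ t.

[⇐] This fails: take t = 42. Both 14 ∣ 42 and 6 ∣ 42, yet 42 is not a multiple of 126 (since 42 = 0·126 + 42), so 126 ∤ 42.

Not equivalent: only (⇒) holds.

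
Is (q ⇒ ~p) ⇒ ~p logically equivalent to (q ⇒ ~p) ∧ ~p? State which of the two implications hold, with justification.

(⇒) This fails. Under p = T, q = T, the left side is true but the right side is false.

(⇐) Assume the antecedent. If p is true, the antecedent cannot hold. If p is false, (q ⇒ ~p) ⇒ ~p reduces to true regardless of the other variables. Either way (q ⇒ ~p) ⇒ ~p holds.

Only the reverse direction holds.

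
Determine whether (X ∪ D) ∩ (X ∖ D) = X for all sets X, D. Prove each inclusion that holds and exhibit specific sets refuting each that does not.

(⟸) This inclusion fails. Take X = {1}, D = {1}; then 1 ∈ X but 1 ∉ (X ∪ D) ∩ (X ∖ D).

(⟹) Let x ∈ (X ∪ D) ∩ (X ∖ D). Then x ∈ X and x ∉ D, from which x ∈ X.

The sets are not equal: only the forward inclusion holds.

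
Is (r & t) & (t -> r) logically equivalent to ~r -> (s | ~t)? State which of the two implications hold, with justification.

(⟹) Assume the antecedent. If s is true, ~r -> (s | ~t) reduces to true regardless of the other variables. If s is false, the antecedent forces (s = F, r = T, t = T), and ~r -> (s | ~t) holds there. Either way ~r -> (s | ~t) holds.

(⟸) This fails. Under s = F, r = F, t = F, the left side is false but the right side is true.

The forward direction holds; the converse fails.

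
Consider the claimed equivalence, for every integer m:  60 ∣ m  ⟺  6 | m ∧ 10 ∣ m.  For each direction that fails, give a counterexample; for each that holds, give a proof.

Forward direction. If 60 ∣ m, write m = 60q. Since 60 = 10·6, m = 6·(10q), so 6 ∣ m; and since 60 = 6·10, m = 10·(6q), so 10 ∣ m.

Converse. This fails: take m = 30. Both 6 ∣ 30 and 10 ∣ 30, yet 30 is not a multiple of 60 (since 30 = 0·60 + 30), so 60 ∤ 30.

(⇒) holds; (⇐) fails.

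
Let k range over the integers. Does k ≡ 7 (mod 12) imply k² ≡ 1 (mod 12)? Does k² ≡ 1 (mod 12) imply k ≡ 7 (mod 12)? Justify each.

Only the forward implication holds.

(⟹) Suppose k ≡ 7 (mod 12). Write k = 12j + 7. Then (12j + 7)² = 144j² + 168j + 49 = 12(12j² + 14j + 4) + 1, so k² ≡ 1 (mod 12).

(⟸) This fails: take k = 1. Then 1² = 1 ≡ 1 (mod 12), yet 1 ≡ 1 (mod 12), not 7.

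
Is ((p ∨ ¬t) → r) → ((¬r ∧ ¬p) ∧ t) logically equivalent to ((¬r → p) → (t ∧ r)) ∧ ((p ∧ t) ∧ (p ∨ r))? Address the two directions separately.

Both directions fail.

(⟹) This fails. Under r = F, t = F, p = F, the left side is true but the right side is false.

(⟸) This fails. Under r = T, t = T, p = T, the left side is false but the right side is true.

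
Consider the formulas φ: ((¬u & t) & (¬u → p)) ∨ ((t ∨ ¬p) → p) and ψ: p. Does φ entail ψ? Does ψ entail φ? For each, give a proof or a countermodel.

(⇒) Assume the antecedent. If u is true, the antecedent forces (u = T, t = F, p = T) or (u = T, t = T, p = T), and p holds there. If u is false, the antecedent forces (u = F, t = F, p = T) or (u = F, t = T, p = T), and p holds there. Either way p holds.

(⇐) Assume the antecedent. If u is true, the antecedent forces (u = T, t = F, p = T) or (u = T, t = T, p = T), and the consequent holds there. If u is false, the antecedent forces (u = F, t = F, p = T) or (u = F, t = T, p = T), and the consequent holds there. Either way the consequent holds.

The biconditional holds.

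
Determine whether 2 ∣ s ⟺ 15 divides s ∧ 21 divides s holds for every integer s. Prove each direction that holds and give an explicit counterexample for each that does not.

(⇒) This fails: take s = 2. Certainly 2 ∣ 2, but 15 ∤ 2.

(⇐) This fails: take s = 105. Both 15 ∣ 105 and 21 ∣ 105, yet 105 is not a multiple of 2 (since 105 = 52·2 + 1), so 2 ∤ 105.

Both directions fail.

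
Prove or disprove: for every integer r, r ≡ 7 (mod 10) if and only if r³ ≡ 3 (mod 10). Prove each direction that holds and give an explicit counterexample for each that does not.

Forward direction. Suppose r ≡ 7 (mod 10). Write r = 10j + 7. Then (10j + 7)³ = 1000j³ + 2100j² + 1470j + 343 = 10(100j³ + 210j² + 147j + 34) + 3, so r³ ≡ 3 (mod 10).

Converse. Suppose r³ ≡ 3 (mod 10). The only residue r in {0, …, 9} with r³ ≡ 3 (mod 10) is r = 7, so r ≡ 7 (mod 10).

Both implications hold.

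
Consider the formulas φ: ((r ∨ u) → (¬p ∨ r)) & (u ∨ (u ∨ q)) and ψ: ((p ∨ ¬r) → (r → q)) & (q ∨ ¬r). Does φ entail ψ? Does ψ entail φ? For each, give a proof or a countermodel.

[⇒] This fails. Under q = F, u = T, p = F, r = T, the left side is true but the right side is false.

[⇐] This fails. Under q = F, u = F, p = F, r = F, the left side is false but the right side is true.

Neither direction holds.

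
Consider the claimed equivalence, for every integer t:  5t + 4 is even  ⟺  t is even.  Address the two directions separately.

Forward direction. Suppose 5t + 4 is even. Since 5 is odd, 5t and t have the same parity, so 5t + 4 ≡ t + 4 (mod 2). As 4 is even, 5t + 4 is even exactly when t is even. Thus t is even.

Converse. Suppose t is even; write t = 2j. Then 5t + 4 = 5·(2j) + 4 = 2·5j + 4, which is even.

Both directions hold.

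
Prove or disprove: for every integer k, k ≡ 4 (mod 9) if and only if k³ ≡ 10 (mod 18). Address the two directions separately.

(⇒) This fails: take k = 13. Then 13 ≡ 4 (mod 9), but 13³ = 2197 ≡ 1 (mod 18), not 10.

(⇐) This fails: take k = 10. Then 10³ = 1000 ≡ 10 (mod 18), yet 10 ≡ 1 (mod 9), not 4.

Neither direction holds.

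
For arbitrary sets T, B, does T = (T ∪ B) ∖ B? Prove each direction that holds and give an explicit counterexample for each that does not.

Forward inclusion. This inclusion fails. Take T = {1}, B = {1}; then 1 ∈ T but 1 ∉ (T ∪ B) ∖ B.

Reverse inclusion. Let x ∈ (T ∪ B) ∖ B. Then x ∈ T and x ∉ B, from which x ∈ T.

The sets are not equal: only the reverse inclusion holds.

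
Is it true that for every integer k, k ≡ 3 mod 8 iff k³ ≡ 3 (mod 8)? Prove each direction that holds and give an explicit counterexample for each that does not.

(←) For the converse, argue contrapositively. If k ≢ 3 (mod 8), then k is congruent to one of 0, 1, 2, 4, 5, 6, 7 modulo 8, and these give k³ ≡ 0, 1, 0, 0, 5, 0, 7 respectively — never 3.

(→) Suppose k ≡ 3 mod 8. Write k = 8j + 3. Then (8j + 3)³ = 512j³ + 576j² + 216j + 27 = 8(64j³ + 72j² + 27j + 3) + 3, so k³ ≡ 3 (mod 8).

The biconditional holds.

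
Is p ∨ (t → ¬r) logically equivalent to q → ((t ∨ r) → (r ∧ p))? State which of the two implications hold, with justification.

Neither implication holds.

(⇒) This fails. Under p = F, r = T, q = T, t = F, the left side is true but the right side is false.

(⇐) This fails. Under p = F, r = T, q = F, t = T, the left side is false but the right side is true.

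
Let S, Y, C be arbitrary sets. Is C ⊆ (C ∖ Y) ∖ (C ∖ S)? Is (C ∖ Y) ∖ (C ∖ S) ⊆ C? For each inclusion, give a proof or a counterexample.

The sets are not equal: only the reverse inclusion holds.

Forward inclusion. This inclusion fails. Take S = ∅, Y = ∅, C = {1}; then 1 ∈ C but 1 ∉ (C ∖ Y) ∖ (C ∖ S).

Reverse inclusion. Let x ∈ (C ∖ Y) ∖ (C ∖ S). Then x ∈ S ∩ C and x ∉ Y, from which x ∈ C.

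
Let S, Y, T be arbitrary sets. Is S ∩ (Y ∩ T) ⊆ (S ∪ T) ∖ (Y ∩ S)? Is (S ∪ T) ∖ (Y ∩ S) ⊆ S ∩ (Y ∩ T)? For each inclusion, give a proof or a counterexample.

Forward inclusion. This inclusion fails. Take S = {1}, Y = {1}, T = {1}; then 1 ∈ S ∩ (Y ∩ T) but 1 ∉ (S ∪ T) ∖ (Y ∩ S).

Reverse inclusion. This inclusion fails. Take S = {1}, Y = ∅, T = ∅; then 1 ∈ (S ∪ T) ∖ (Y ∩ S) but 1 ∉ S ∩ (Y ∩ T).

Neither inclusion holds.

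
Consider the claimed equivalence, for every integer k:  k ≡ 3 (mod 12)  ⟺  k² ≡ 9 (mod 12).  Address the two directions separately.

[⇒] Suppose k ≡ 3 (mod 12). Write k = 12j + 3. Then (12j + 3)² = 144j² + 72j + 9 = 12(12j² + 6j) + 9, so k² ≡ 9 (mod 12).

[⇐] This fails: take k = 9. Then 9² = 81 ≡ 9 (mod 12), yet 9 ≡ 9 (mod 12), not 3.

Only the forward direction holds.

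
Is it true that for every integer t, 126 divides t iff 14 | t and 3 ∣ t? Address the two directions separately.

(⟹) If 126 ∣ t, write t = 126q. Since 126 = 9·14, t = 14·(9q), so 14 ∣ t; and since 126 = 42·3, t = 3·(42q), so 3 ∣ t.

(⟸) This fails: take t = 42. Both 14 ∣ 42 and 3 ∣ 42, yet 42 is not a multiple of 126 (since 42 = 0·126 + 42), so 126 ∤ 42.

Only the forward direction holds.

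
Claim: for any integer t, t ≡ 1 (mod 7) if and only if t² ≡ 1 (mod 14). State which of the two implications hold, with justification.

(⟹) This fails: take t = 8. Then 8 ≡ 1 (mod 7), but 8² = 64 ≡ 8 (mod 14), not 1.

(⟸) This fails: take t = 13. Then 13² = 169 ≡ 1 (mod 14), yet 13 ≡ 6 (mod 7), not 1.

Neither direction holds.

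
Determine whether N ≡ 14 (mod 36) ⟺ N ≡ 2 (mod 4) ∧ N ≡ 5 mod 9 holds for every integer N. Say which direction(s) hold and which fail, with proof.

[⇒] Suppose N ≡ 14 (mod 36); write N = 36j + 14. Since 4 ∣ 36, reducing mod 4 gives N ≡ 14 ≡ 2 (mod 4); since 9 ∣ 36, reducing mod 9 gives N ≡ 14 ≡ 5 (mod 9).

[⇐] Conversely, if N ≡ 2 (mod 4) and N ≡ 5 (mod 9), then by the Chinese remainder theorem N ≡ 14 (mod 36). This is exactly N ≡ 14 (mod 36).

The biconditional holds.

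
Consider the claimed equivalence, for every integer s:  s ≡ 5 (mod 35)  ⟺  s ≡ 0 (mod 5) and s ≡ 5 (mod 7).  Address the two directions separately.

(←) If s ≡ 0 (mod 5) and s ≡ 5 (mod 7), then by the Chinese remainder theorem s ≡ 5 (mod 35). This is exactly s ≡ 5 (mod 35).

(→) Suppose s ≡ 5 (mod 35); write s = 35j + 5. Since 5 ∣ 35, reducing mod 5 gives s ≡ 5 ≡ 0 (mod 5); since 7 ∣ 35, reducing mod 7 gives s ≡ 5 (mod 7).

Both directions hold; the statement is true.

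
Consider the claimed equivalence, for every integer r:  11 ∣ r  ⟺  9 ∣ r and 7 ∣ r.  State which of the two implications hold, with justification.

Both directions fail.

Forward direction. This fails: take r = 11. Certainly 11 ∣ 11, but 9 ∤ 11.

Converse. This fails: take r = 63. Both 9 ∣ 63 and 7 ∣ 63, yet 63 is not a multiple of 11 (since 63 = 5·11 + 8), so 11 ∤ 63.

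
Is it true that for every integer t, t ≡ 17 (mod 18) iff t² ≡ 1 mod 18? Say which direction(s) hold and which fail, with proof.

(⇒) holds; (⇐) fails.

(⟹) Suppose t ≡ 17 (mod 18). Write t = 18j + 17. Then (18j + 17)² = 324j² + 612j + 289 = 18(18j² + 34j + 16) + 1, so t² ≡ 1 (mod 18).

(⟸) This fails: take t = 1. Then 1² = 1 ≡ 1 (mod 18), yet 1 ≡ 1 (mod 18), not 17.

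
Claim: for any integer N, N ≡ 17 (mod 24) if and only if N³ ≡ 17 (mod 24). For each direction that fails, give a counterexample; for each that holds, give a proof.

The biconditional holds.

Forward direction. Suppose N ≡ 17 (mod 24). Write N = 24j + 17. Then (24j + 17)³ = 13824j³ + 29376j² + 20808j + 4913 = 24(576j³ + 1224j² + 867j + 204) + 17, so N³ ≡ 17 (mod 24).

Converse. Suppose N³ ≡ 17 (mod 24). The only residue r in {0, …, 23} with r³ ≡ 17 (mod 24) is r = 17, so N ≡ 17 (mod 24).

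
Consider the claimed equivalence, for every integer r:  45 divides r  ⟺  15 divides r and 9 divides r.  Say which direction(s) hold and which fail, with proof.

Both directions hold; the statement is true.

[⇐] Suppose 15 ∣ r and 9 ∣ r. Any common multiple of 15 and 9 is a multiple of their lcm; here lcm(15, 9) = 15·9/gcd(15, 9) = 135/3 = 45, so 45 ∣ r.

[⇒] If 45 ∣ r, write r = 45q. Since 45 = 3·15, r = 15·(3q), so 15 ∣ r; and since 45 = 5·9, r = 9·(5q), so 9 ∣ r.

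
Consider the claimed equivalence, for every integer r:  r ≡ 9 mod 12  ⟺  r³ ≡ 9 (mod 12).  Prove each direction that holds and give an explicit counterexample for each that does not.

The biconditional holds.

(⟹) Suppose r ≡ 9 mod 12. Write r = 12j + 9. Then (12j + 9)³ = 1728j³ + 3888j² + 2916j + 729 = 12(144j³ + 324j² + 243j + 60) + 9, so r³ ≡ 9 (mod 12).

(⟸) For the converse, argue contrapositively. If r ≢ 9 (mod 12), then r is congruent to one of 0, 1, 2, 3, 4, 5, 6, 7, 8, 10, 11 modulo 12, and these give r³ ≡ 0, 1, 8, 3, 4, 5, 0, 7, 8, 4, 11 respectively — never 9.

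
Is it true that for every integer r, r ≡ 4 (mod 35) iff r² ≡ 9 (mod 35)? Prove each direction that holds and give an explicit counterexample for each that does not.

[⇒] This fails: take r = 4. Then 4 ≡ 4 (mod 35), but 4² = 16 ≡ 16 (mod 35), not 9.

[⇐] This fails: take r = 3. Then 3² = 9 ≡ 9 (mod 35), yet 3 ≡ 3 (mod 35), not 4.

Neither implication holds.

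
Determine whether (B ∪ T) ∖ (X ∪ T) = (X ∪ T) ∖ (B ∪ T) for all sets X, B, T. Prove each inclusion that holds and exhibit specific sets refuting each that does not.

(⟹) This inclusion fails. Take X = ∅, B = {1}, T = ∅; then 1 ∈ (B ∪ T) ∖ (X ∪ T) but 1 ∉ (X ∪ T) ∖ (B ∪ T).

(⟸) This inclusion fails. Take X = {1}, B = ∅, T = ∅; then 1 ∈ (X ∪ T) ∖ (B ∪ T) but 1 ∉ (B ∪ T) ∖ (X ∪ T).

Both inclusions fail.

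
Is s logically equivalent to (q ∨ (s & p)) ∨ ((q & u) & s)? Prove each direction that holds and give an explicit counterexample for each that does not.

[⇒] This fails. Under p = F, s = T, q = F, u = F, the left side is true but the right side is false.

[⇐] This fails. Under p = F, s = F, q = T, u = F, the left side is false but the right side is true.

Neither direction holds.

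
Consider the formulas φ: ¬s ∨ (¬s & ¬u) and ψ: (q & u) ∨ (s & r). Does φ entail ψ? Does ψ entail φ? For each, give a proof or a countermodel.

Neither implication holds.

(→) This fails. Under s = F, u = F, r = F, q = F, the left side is true but the right side is false.

(←) This fails. Under s = T, u = F, r = T, q = F, the left side is false but the right side is true.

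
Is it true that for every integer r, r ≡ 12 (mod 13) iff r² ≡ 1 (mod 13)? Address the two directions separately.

The forward direction holds; the converse fails.

[⇒] Suppose r ≡ 12 (mod 13). Write r = 13j + 12. Then (13j + 12)² = 169j² + 312j + 144 = 13(13j² + 24j + 11) + 1, so r² ≡ 1 (mod 13).

[⇐] This fails: take r = 1. Then 1² = 1 ≡ 1 (mod 13), yet 1 ≡ 1 (mod 13), not 12.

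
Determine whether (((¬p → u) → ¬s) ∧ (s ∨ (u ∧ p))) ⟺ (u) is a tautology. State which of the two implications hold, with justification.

Neither implication holds.

(⇒) This fails. Under p = F, s = T, u = F, the left side is true but the right side is false.

(⇐) This fails. Under p = F, s = F, u = T, the left side is false but the right side is true.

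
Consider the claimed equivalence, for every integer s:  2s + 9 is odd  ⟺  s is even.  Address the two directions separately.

Forward direction. This fails: take s = 7. Then 2s + 9 = 23, which is odd, yet s = 7 is odd, not even.

Converse. Suppose s is even. Since 2 is even, 2s is even for every s, so 2s + 9 has the same parity as 9, which is odd. Hence 2s + 9 is odd.

Only the reverse direction holds.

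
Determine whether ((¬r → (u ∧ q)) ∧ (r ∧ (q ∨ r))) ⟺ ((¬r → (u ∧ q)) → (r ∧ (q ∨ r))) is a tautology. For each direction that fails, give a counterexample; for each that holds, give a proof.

Only the forward implication holds.

[⇒] Assume the antecedent. If q is true, the antecedent forces (q = T, r = T, u = F) or (q = T, r = T, u = T), and (¬r → (u ∧ q)) → (r ∧ (q ∨ r)) holds there. If q is false, (¬r → (u ∧ q)) → (r ∧ (q ∨ r)) reduces to true regardless of the other variables. Either way (¬r → (u ∧ q)) → (r ∧ (q ∨ r)) holds.

[⇐] This fails. Under q = F, r = F, u = F, the left side is false but the right side is true.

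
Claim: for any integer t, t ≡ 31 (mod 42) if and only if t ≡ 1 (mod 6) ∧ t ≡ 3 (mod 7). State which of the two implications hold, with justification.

Both directions hold; the statement is true.

(⟸) If t ≡ 1 (mod 6) and t ≡ 3 (mod 7), then by the Chinese remainder theorem t ≡ 31 (mod 42). This is exactly t ≡ 31 (mod 42).

(⟹) Suppose t ≡ 31 (mod 42); write t = 42j + 31. Since 6 ∣ 42, reducing mod 6 gives t ≡ 31 ≡ 1 (mod 6); since 7 ∣ 42, reducing mod 7 gives t ≡ 31 ≡ 3 (mod 7).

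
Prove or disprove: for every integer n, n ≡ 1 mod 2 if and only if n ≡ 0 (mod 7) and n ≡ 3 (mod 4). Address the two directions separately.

Only the reverse direction holds.

(⟹) This fails: n = 1 gives 1 ≡ 1 (mod 2) but 1 ≡ 1 (mod 7), so the conjunction on the right does not hold.

(⟸) Conversely, if n ≡ 0 (mod 7) and n ≡ 3 (mod 4), then by the Chinese remainder theorem n ≡ 7 (mod 28). Since 7 ≡ 1 (mod 2) and 2 ∣ 28, we get n ≡ 1 (mod 2).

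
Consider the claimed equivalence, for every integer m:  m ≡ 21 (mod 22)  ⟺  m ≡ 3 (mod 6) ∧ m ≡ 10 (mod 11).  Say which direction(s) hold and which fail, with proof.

(→) This fails: m = 65 gives 65 ≡ 21 (mod 22) but 65 ≡ 5 (mod 6), so the conjunction on the right does not hold.

(←) Conversely, if m ≡ 3 (mod 6) and m ≡ 10 (mod 11), then by the Chinese remainder theorem m ≡ 21 (mod 66). Since 21 ≡ 21 (mod 22) and 22 ∣ 66, we get m ≡ 21 (mod 22).

Only the converse holds.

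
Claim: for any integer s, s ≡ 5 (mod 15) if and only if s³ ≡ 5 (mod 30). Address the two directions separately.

Not equivalent: only (⇐) holds.

[⇐] The residues r modulo 30 with r³ ≡ 5 (mod 30) are exactly {5}, and each is ≡ 5 (mod 15).

[⇒] This fails: take s = 20. Then 20 ≡ 5 (mod 15), but 20³ = 8000 ≡ 20 (mod 30), not 5.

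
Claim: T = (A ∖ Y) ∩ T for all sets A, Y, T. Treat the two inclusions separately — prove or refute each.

The sets are not equal: only the reverse inclusion holds.

(⟹) This inclusion fails. Take A = ∅, Y = ∅, T = {1}; then 1 ∈ T but 1 ∉ (A ∖ Y) ∩ T.

(⟸) Let x ∈ (A ∖ Y) ∩ T. Then x ∈ A ∩ T and x ∉ Y, from which x ∈ T.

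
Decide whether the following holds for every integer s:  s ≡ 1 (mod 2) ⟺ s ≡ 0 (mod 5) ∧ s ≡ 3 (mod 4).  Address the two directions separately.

(→) This fails: s = 1 gives 1 ≡ 1 (mod 2) but 1 ≡ 1 (mod 5), so the conjunction on the right does not hold.

(←) Conversely, if s ≡ 0 (mod 5) and s ≡ 3 (mod 4), then by the Chinese remainder theorem s ≡ 15 (mod 20). Since 15 ≡ 1 (mod 2) and 2 ∣ 20, we get s ≡ 1 (mod 2).

Only the converse holds.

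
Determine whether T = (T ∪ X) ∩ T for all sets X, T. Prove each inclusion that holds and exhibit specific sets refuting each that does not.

Both inclusions hold; the sets are equal.

(⊆) Let x ∈ T. Then either x ∈ T and x ∉ X; or x ∈ X ∩ T. In each case x ∈ (T ∪ X) ∩ T, so T ⊆ (T ∪ X) ∩ T.

(⊇) Let x ∈ (T ∪ X) ∩ T. Then either x ∈ T and x ∉ X; or x ∈ X ∩ T. In each case x ∈ T, so (T ∪ X) ∩ T ⊆ T.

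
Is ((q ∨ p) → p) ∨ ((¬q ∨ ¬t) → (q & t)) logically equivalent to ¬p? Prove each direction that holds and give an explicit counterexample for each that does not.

(⟹) This fails. Under p = T, t = F, q = F, the left side is true but the right side is false.

(⟸) This fails. Under p = F, t = F, q = T, the left side is false but the right side is true.

Neither implication holds.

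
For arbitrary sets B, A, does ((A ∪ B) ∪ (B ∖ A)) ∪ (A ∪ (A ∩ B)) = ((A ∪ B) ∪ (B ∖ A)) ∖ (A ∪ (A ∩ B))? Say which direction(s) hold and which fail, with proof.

Only the reverse inclusion holds.

(⟹) This inclusion fails. Take B = ∅, A = {1}; then 1 ∈ ((A ∪ B) ∪ (B ∖ A)) ∪ (A ∪ (A ∩ B)) but 1 ∉ ((A ∪ B) ∪ (B ∖ A)) ∖ (A ∪ (A ∩ B)).

(⟸) Let x ∈ ((A ∪ B) ∪ (B ∖ A)) ∖ (A ∪ (A ∩ B)). Then x ∈ B and x ∉ A, from which x ∈ ((A ∪ B) ∪ (B ∖ A)) ∪ (A ∪ (A ∩ B)).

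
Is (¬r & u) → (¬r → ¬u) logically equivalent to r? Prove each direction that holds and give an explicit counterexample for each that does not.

Forward direction. This fails. Under r = F, u = F, the left side is true but the right side is false.

Converse. Assume the antecedent. If r is true, (¬r & u) → (¬r → ¬u) reduces to true regardless of the other variables. If r is false, the antecedent cannot hold. Either way (¬r & u) → (¬r → ¬u) holds.

(⇒) fails; (⇐) holds.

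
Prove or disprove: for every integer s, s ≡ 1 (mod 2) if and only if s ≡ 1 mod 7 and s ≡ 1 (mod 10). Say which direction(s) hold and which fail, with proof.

Not equivalent: only (⇐) holds.

(⟹) This fails: s = 3 gives 3 ≡ 1 (mod 2) but 3 ≡ 3 (mod 7), so the conjunction on the right does not hold.

(⟸) Conversely, if s ≡ 1 (mod 7) and s ≡ 1 (mod 10), then by the Chinese remainder theorem s ≡ 1 (mod 70). Since 1 ≡ 1 (mod 2) and 2 ∣ 70, we get s ≡ 1 (mod 2).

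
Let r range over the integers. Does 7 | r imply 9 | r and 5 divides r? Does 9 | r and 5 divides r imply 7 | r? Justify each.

Neither direction holds.

Forward direction. This fails: take r = 7. Certainly 7 ∣ 7, but 9 ∤ 7.

Converse. This fails: take r = 45. Both 9 ∣ 45 and 5 ∣ 45, yet 45 is not a multiple of 7 (since 45 = 6·7 + 3), so 7 ∤ 45.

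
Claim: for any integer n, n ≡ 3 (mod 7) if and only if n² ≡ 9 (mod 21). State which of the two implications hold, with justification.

Both directions fail.

(→) This fails: take n = 10. Then 10 ≡ 3 (mod 7), but 10² = 100 ≡ 16 (mod 21), not 9.

(←) This fails: take n = 18. Then 18² = 324 ≡ 9 (mod 21), yet 18 ≡ 4 (mod 7), not 3.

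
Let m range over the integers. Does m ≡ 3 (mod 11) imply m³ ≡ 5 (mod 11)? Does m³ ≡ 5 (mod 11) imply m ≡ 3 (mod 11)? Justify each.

(←) Suppose m³ ≡ 5 (mod 11). The only residue r in {0, …, 10} with r³ ≡ 5 (mod 11) is r = 3, so m ≡ 3 (mod 11).

(→) Suppose m ≡ 3 (mod 11). Write m = 11j + 3. Then (11j + 3)³ = 1331j³ + 1089j² + 297j + 27 = 11(121j³ + 99j² + 27j + 2) + 5, so m³ ≡ 5 (mod 11).

Both directions hold; the statement is true.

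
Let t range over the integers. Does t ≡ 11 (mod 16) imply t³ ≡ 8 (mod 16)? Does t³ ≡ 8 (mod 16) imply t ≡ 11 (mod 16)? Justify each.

Neither direction holds.

(→) This fails: take t = 11. Then 11 ≡ 11 (mod 16), but 11³ = 1331 ≡ 3 (mod 16), not 8.

(←) This fails: take t = 2. Then 2³ = 8 ≡ 8 (mod 16), yet 2 ≡ 2 (mod 16), not 11.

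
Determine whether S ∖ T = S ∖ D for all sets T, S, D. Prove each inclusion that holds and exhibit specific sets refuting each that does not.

(⊆) This inclusion fails. Take T = ∅, S = {1}, D = {1}; then 1 ∈ S ∖ T but 1 ∉ S ∖ D.

(⊇) This inclusion fails. Take T = {1}, S = {1}, D = ∅; then 1 ∈ S ∖ D but 1 ∉ S ∖ T.

Neither inclusion holds.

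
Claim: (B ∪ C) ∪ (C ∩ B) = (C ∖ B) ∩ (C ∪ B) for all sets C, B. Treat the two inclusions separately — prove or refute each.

The sets are not equal: only the reverse inclusion holds.

(⊆) This inclusion fails. Take C = ∅, B = {1}; then 1 ∈ (B ∪ C) ∪ (C ∩ B) but 1 ∉ (C ∖ B) ∩ (C ∪ B).

(⊇) Let x ∈ (C ∖ B) ∩ (C ∪ B). Then x ∈ C and x ∉ B, from which x ∈ (B ∪ C) ∪ (C ∩ B).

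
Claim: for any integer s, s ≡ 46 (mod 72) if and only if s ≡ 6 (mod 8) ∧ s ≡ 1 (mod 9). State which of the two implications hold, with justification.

[⇒] Suppose s ≡ 46 (mod 72); write s = 72j + 46. Since 8 ∣ 72, reducing mod 8 gives s ≡ 46 ≡ 6 (mod 8); since 9 ∣ 72, reducing mod 9 gives s ≡ 46 ≡ 1 (mod 9).

[⇐] Conversely, if s ≡ 6 (mod 8) and s ≡ 1 (mod 9), then by the Chinese remainder theorem s ≡ 46 (mod 72). This is exactly s ≡ 46 (mod 72).

Both directions hold.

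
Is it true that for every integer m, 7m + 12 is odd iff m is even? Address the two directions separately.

(⇒) This fails: m = 5 gives 7m + 12 = 47, which is odd, but 5 is odd, not even.

(⇐) This also fails: m = 4 is even, but 7m + 12 = 40 is even, not odd.

(⇒) fails and (⇐) fails.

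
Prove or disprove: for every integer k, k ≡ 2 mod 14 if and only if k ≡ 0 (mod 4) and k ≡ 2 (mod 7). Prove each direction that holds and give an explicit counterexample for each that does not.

(⇒) fails; (⇐) holds.

Forward direction. This fails: k = 2 gives 2 ≡ 2 (mod 14) but 2 ≡ 2 (mod 4), so the conjunction on the right does not hold.

Converse. If k ≡ 0 (mod 4) and k ≡ 2 (mod 7), then by the Chinese remainder theorem k ≡ 16 (mod 28). Since 16 ≡ 2 (mod 14) and 14 ∣ 28, we get k ≡ 2 (mod 14).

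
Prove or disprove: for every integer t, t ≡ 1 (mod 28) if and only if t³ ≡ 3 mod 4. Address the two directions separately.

Neither direction holds.

(⇒) This fails: take t = 1. Then 1 ≡ 1 (mod 28), but 1³ = 1 ≡ 1 (mod 4), not 3.

(⇐) This fails: take t = 3. Then 3³ = 27 ≡ 3 (mod 4), yet 3 ≡ 3 (mod 28), not 1.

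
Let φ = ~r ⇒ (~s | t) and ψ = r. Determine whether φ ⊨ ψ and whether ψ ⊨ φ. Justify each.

(→) This fails. Under r = F, s = F, t = F, the left side is true but the right side is false.

(←) Assume the antecedent. If r is true, ~r ⇒ (~s | t) reduces to true regardless of the other variables. If r is false, the antecedent cannot hold. Either way ~r ⇒ (~s | t) holds.

The forward direction fails; the converse holds.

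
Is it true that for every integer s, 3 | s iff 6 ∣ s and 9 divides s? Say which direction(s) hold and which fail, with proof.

Only the reverse direction holds.

Forward direction. This fails: take s = 3. Certainly 3 ∣ 3, but 6 ∤ 3.

Converse. Suppose 6 ∣ s and 9 ∣ s. Any common multiple of 6 and 9 is a multiple of their lcm; here lcm(6, 9) = 6·9/gcd(6, 9) = 54/3 = 18, so 18 ∣ s. Since 3 ∣ 18, it follows that 3 ∣ s.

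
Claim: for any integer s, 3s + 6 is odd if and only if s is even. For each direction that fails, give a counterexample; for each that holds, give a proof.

(→) This fails: s = 5 gives 3s + 6 = 21, which is odd, but 5 is odd, not even.

(←) This also fails: s = 0 is even, but 3s + 6 = 6 is even, not odd.

Both directions fail.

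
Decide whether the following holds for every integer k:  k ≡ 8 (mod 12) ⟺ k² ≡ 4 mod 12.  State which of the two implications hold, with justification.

Converse. This fails: take k = 2. Then 2² = 4 ≡ 4 (mod 12), yet 2 ≡ 2 (mod 12), not 8.

Forward direction. Suppose k ≡ 8 (mod 12). Write k = 12j + 8. Then (12j + 8)² = 144j² + 192j + 64 = 12(12j² + 16j + 5) + 4, so k² ≡ 4 (mod 12).

The forward direction holds; the converse fails.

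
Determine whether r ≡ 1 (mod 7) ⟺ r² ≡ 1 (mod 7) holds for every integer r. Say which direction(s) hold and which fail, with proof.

Only the forward direction holds.

Forward direction. Suppose r ≡ 1 (mod 7). Write r = 7j + 1. Then (7j + 1)² = 49j² + 14j + 1 = 7(7j² + 2j) + 1, so r² ≡ 1 (mod 7).

Converse. This fails: take r = 6. Then 6² = 36 ≡ 1 (mod 7), yet 6 ≡ 6 (mod 7), not 1.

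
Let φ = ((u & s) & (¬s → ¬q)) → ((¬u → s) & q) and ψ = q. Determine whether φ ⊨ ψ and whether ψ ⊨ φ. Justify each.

(⇒) fails; (⇐) holds.

(←) Assume the antecedent. If s is true, the antecedent forces (s = T, q = T, u = F) or (s = T, q = T, u = T), and the consequent holds there. If s is false, the consequent reduces to true regardless of the other variables. Either way the consequent holds.

(→) This fails. Under s = F, q = F, u = F, the left side is true but the right side is false.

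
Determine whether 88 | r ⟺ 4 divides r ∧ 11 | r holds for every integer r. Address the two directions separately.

(←) This fails: take r = 44. Both 4 ∣ 44 and 11 ∣ 44, yet 44 is not a multiple of 88 (since 44 = 0·88 + 44), so 88 ∤ 44.

(→) If 88 ∣ r, write r = 88q. Since 88 = 22·4, r = 4·(22q), so 4 ∣ r; and since 88 = 8·11, r = 11·(8q), so 11 ∣ r.

(⇒) holds; (⇐) fails.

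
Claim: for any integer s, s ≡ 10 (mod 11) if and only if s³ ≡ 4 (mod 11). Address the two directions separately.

(⇒) fails and (⇐) fails.

(⇒) This fails: take s = 10. Then 10 ≡ 10 (mod 11), but 10³ = 1000 ≡ 10 (mod 11), not 4.

(⇐) This fails: take s = 5. Then 5³ = 125 ≡ 4 (mod 11), yet 5 ≡ 5 (mod 11), not 10.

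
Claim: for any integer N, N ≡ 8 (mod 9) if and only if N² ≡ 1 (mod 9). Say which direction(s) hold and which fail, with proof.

[⇐] This fails: take N = 1. Then 1² = 1 ≡ 1 (mod 9), yet 1 ≡ 1 (mod 9), not 8.

[⇒] Suppose N ≡ 8 (mod 9). Write N = 9j + 8. Then (9j + 8)² = 81j² + 144j + 64 = 9(9j² + 16j + 7) + 1, so N² ≡ 1 (mod 9).

Not equivalent: only (⇒) holds.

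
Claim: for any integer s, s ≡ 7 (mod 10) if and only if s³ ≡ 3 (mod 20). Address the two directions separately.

(⇒) This fails: take s = 17. Then 17 ≡ 7 (mod 10), but 17³ = 4913 ≡ 13 (mod 20), not 3.

(⇐) Conversely, the residues r modulo 20 with r³ ≡ 3 (mod 20) are exactly {7}, and each is ≡ 7 (mod 10).

Only the converse holds.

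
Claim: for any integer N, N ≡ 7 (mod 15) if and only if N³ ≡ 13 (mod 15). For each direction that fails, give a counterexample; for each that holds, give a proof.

Equivalent; both directions hold.

(→) Suppose N ≡ 7 (mod 15). Write N = 15j + 7. Then (15j + 7)³ = 3375j³ + 4725j² + 2205j + 343 = 15(225j³ + 315j² + 147j + 22) + 13, so N³ ≡ 13 (mod 15).

(←) Conversely, suppose N³ ≡ 13 (mod 15). The only residue r in {0, …, 14} with r³ ≡ 13 (mod 15) is r = 7, so N ≡ 7 (mod 15).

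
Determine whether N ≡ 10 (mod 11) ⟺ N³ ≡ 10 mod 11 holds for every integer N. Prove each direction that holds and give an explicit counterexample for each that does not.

[⇒] Suppose N ≡ 10 (mod 11). Write N = 11j + 10. Then (11j + 10)³ = 1331j³ + 3630j² + 3300j + 1000 = 11(121j³ + 330j² + 300j + 90) + 10, so N³ ≡ 10 (mod 11).

[⇐] For the converse, argue contrapositively. If N ≢ 10 (mod 11), then N is congruent to one of 0, 1, 2, 3, 4, 5, 6, 7, 8, 9 modulo 11, and these give N³ ≡ 0, 1, 8, 5, 9, 4, 7, 2, 6, 3 respectively — never 10.

Equivalent; both directions hold.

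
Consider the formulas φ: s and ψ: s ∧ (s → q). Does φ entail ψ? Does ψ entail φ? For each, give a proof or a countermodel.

The forward direction fails; the converse holds.

(⇒) This fails. Under s = T, q = F, the left side is true but the right side is false.

(⇐) Assume the antecedent. If s is true, s reduces to true regardless of the other variables. If s is false, the antecedent cannot hold. Either way s holds.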